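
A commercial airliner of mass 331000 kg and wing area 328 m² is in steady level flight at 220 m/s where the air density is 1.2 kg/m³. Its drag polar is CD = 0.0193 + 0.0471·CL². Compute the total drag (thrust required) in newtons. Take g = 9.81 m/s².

Level flight ⇒ L = W = m·g = 331000 × 9.81 = 3.2471×10^6 N.
Dynamic pressure q = 0.5 × 1.2 × 220² = 29040 Pa.
CL = 2W/(ρv²S) = 2×3.2471×10^6/(1.2×220²×328) = 0.3409.
CD = 0.0193 + 0.0471 × 0.3409² = 0.02477.
D = q·S·CD = 29040 × 328 × 0.02477 = 2.36×10^5 N

D = 2.36×10^5 N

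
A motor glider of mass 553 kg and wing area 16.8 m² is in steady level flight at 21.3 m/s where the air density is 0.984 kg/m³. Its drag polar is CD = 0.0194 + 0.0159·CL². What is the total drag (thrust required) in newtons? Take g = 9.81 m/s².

D = 198 N

In steady level flight, lift balances weight: W = mg = 553 × 9.81 = 5424.9 N.
Dynamic pressure q = 0.5 × 0.984 × 21.3² = 223.2 Pa.
Required CL = L/(qS) = 5424.9/(223.2·16.8) = 1.447.
CD = 0.0194 + 0.0159 × 1.447² = 0.05268.
D = q·S·CD = 223.2 × 16.8 × 0.05268 = 197.5 N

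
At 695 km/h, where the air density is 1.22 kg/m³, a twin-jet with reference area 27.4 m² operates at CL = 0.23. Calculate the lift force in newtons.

Convert speed: v = 695 km/h ÷ 3.6 = 193.1 m/s.
L = ½ρv²S·CL = ½ × 1.22 × 193.1² × 27.4 × 0.23 = 1.43×10^5 N ≈ 143 kN

L = 1.43×10^5 N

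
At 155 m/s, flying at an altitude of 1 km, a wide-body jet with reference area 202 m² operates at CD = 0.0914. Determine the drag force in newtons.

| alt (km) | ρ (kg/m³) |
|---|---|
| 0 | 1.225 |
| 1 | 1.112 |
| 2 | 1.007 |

At 1 km, from the table: ρ = 1.112 kg/m³.
D = ½ρv²S·CD = ½ × 1.112 × 155² × 202 × 0.0914 = 2.47×10^5 N ≈ 247 kN

D = 2.47×10^5 N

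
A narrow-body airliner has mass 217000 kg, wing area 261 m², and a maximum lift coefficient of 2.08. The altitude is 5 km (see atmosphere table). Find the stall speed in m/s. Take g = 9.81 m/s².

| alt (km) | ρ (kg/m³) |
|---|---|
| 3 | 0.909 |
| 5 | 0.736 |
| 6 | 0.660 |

At 5 km, from the table: ρ = 0.736 kg/m³.
Stall occurs when L = W at CL,max. W = mg = 217000 × 9.81 = 2.129×10^6 N.
From L = ½ρV²S·CL,max = W: V_stall = √(2W/(ρSCL,max)) = √(2·2.129×10^6/(0.736·261·2.08))
V_stall = √10660 = 103 m/s

V_stall = 103 m/s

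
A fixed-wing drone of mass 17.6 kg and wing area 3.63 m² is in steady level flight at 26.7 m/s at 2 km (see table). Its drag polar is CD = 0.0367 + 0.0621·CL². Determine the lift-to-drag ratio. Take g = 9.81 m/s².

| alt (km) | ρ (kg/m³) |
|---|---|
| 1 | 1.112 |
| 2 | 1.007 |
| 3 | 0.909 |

At 2 km, from the table: ρ = 1.007 kg/m³.
Level flight ⇒ L = W = m·g = 17.6 × 9.81 = 172.66 N.
Dynamic pressure q = 0.5 × 1.007 × 26.7² = 358.9 Pa.
CL = W/(q·S) = 172.66 / (358.9 × 3.63) = 0.1325.
CD = 0.0367 + 0.0621 × 0.1325² = 0.03779.
L/D = CL/CD = 0.1325 / 0.03779 = 3.51

L/D = 3.51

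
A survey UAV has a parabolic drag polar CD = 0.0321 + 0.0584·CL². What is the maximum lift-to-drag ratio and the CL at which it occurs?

For CD = CD0 + K·CL², (L/D)max occurs at CL* = √(CD0/K) and equals 1/(2√(K·CD0)).
(L/D)max = 1/(2√(0.0584 × 0.0321)) = 1/(2 × 0.0433) = 11.5
CL* = √(0.0321/0.0584) = 0.741

(L/D)max = 11.5, at CL = 0.741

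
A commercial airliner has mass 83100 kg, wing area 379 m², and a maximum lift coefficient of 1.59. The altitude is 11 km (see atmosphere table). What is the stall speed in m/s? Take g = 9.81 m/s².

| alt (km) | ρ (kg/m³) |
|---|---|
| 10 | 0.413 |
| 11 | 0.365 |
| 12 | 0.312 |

V_stall = 86.1 m/s

At 11 km, from the table: ρ = 0.365 kg/m³.
Stall occurs when L = W at CL,max. W = mg = 83100 × 9.81 = 8.152×10^5 N.
From L = ½ρV²S·CL,max = W: V_stall = √(2W/(ρSCL,max)) = √(2·8.152×10^5/(0.365·379·1.59))
V_stall = √7413 = 86.1 m/s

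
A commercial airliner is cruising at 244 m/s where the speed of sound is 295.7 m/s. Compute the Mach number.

M = 0.825

M = v/a = 244 / 295.7 = 0.825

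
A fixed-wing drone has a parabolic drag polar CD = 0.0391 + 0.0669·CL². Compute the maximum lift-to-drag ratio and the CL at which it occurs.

(L/D)max = 9.78, at CL = 0.764

For CD = CD0 + K·CL², (L/D)max occurs at CL* = √(CD0/K) and equals 1/(2√(K·CD0)).
(L/D)max = 1/(2√(0.0669 × 0.0391)) = 1/(2 × 0.05114) = 9.78
CL* = √(0.0391/0.0669) = 0.764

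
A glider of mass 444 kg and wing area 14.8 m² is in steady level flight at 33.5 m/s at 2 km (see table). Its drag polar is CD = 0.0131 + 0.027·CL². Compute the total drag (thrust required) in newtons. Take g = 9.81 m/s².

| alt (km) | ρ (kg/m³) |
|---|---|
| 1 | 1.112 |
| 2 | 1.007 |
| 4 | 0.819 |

At 2 km, from the table: ρ = 1.007 kg/m³.
Weight W = mg = 444 × 9.81 = 4355.6 N; in level flight L = W.
Dynamic pressure q = 0.5 × 1.007 × 33.5² = 565.1 Pa.
Required CL = L/(qS) = 4355.6/(565.1·14.8) = 0.5208.
CD = 0.0131 + 0.027 × 0.5208² = 0.02042.
D = q·S·CD = 565.1 × 14.8 × 0.02042 = 170.8 N

D = 171 N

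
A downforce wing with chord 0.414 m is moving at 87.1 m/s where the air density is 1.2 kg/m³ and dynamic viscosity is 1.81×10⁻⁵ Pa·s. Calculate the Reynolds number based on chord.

Re = 2.39×10^6

Re = ρ·v·c/μ = 1.2 × 87.1 × 0.414 / (1.81×10⁻⁵) = 2.39×10^6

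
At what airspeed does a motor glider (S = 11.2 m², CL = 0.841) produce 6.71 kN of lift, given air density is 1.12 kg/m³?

L = ½ρv²S·CL ⇒ v = √(2L/(ρ·S·CL))
v = √(2 × 6710 / (1.12 × 11.2 × 0.841)) = √1272 = 35.7 m/s

v = 35.7 m/s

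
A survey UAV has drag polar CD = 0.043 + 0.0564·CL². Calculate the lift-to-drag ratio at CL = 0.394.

L/D = 7.61

CD = 0.043 + 0.0564 × 0.394² = 0.05176
L/D = CL/CD = 0.394 / 0.05176 = 7.61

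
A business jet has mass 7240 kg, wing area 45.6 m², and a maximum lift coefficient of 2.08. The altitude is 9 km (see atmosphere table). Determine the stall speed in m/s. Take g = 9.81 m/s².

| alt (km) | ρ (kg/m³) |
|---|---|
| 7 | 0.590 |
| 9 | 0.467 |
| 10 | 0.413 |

V_stall = 56.6 m/s

At 9 km, from the table: ρ = 0.467 kg/m³.
At stall, lift equals weight: L = W = m·g = 7240 × 9.81 = 71020 N.
V_stall = √(2W/(ρ·S·CL,max)) = √(2 × 71020 / (0.467 × 45.6 × 2.08))
V_stall = √3207 = 56.6 m/s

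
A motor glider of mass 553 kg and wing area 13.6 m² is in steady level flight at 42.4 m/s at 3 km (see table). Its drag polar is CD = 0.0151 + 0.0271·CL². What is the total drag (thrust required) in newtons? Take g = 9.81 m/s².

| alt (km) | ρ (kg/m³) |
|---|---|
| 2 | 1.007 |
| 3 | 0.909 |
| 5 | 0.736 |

D = 240 N

At 3 km, from the table: ρ = 0.909 kg/m³.
In steady level flight, lift balances weight: W = mg = 553 × 9.81 = 5424.9 N.
Dynamic pressure q = 0.5 × 0.909 × 42.4² = 817.1 Pa.
Required CL = L/(qS) = 5424.9/(817.1·13.6) = 0.4882.
CD = 0.0151 + 0.0271 × 0.4882² = 0.02156.
D = q·S·CD = 817.1 × 13.6 × 0.02156 = 239.6 N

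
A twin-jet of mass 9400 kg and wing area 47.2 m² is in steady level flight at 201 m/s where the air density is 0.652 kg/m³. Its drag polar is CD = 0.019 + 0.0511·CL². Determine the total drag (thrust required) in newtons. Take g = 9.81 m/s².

Level flight ⇒ L = W = m·g = 9400 × 9.81 = 92214 N.
Dynamic pressure q = 0.5 × 0.652 × 201² = 13170 Pa.
CL = W/(q·S) = 92214 / (13170 × 47.2) = 0.1483.
CD = 0.019 + 0.0511 × 0.1483² = 0.02012.
D = q·S·CD = 13170 × 47.2 × 0.02012 = 12510 N

D = 12500 N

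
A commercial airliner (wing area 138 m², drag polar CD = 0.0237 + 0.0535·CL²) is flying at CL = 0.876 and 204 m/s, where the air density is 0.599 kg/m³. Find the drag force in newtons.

CD = 0.0237 + 0.0535 × 0.876² = 0.06475
D = ½ρv²S·CD = ½ × 0.599 × 204² × 138 × 0.06475 = 1.11×10^5 N

D = 1.11×10^5 N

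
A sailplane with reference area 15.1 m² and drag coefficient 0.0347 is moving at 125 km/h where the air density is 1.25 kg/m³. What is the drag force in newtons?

D = 395 N

Convert speed: v = 125 km/h ÷ 3.6 = 34.72 m/s.
Dynamic pressure q = ½ρv² = ½ × 1.25 × 34.72² = 753.5 Pa.
D = q·S·CD = 753.5 × 15.1 × 0.0347 = 395 N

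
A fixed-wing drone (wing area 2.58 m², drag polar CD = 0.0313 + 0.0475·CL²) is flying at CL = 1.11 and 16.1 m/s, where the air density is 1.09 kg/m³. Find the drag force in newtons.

CD = 0.0313 + 0.0475 × 1.11² = 0.08982
D = ½ρv²S·CD = ½ × 1.09 × 16.1² × 2.58 × 0.08982 = 32.7 N

D = 32.7 N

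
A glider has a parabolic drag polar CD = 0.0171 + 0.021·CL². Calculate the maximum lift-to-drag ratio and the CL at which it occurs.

For CD = CD0 + K·CL², (L/D)max occurs at CL* = √(CD0/K) and equals 1/(2√(K·CD0)).
(L/D)max = 1/(2√(0.021 × 0.0171)) = 1/(2 × 0.01895) = 26.4
CL* = √(0.0171/0.021) = 0.902

(L/D)max = 26.4, at CL = 0.902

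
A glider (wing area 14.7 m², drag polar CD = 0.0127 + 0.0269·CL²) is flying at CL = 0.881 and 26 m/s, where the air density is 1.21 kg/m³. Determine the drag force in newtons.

D = 202 N

CD = 0.0127 + 0.0269 × 0.881² = 0.03358
D = ½ρv²S·CD = ½ × 1.21 × 26² × 14.7 × 0.03358 = 202 N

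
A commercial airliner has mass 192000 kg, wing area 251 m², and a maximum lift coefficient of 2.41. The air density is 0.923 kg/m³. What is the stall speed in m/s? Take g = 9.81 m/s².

V_stall = 82.1 m/s

At stall, lift equals weight: L = W = m·g = 192000 × 9.81 = 1.884×10^6 N.
From L = ½ρV²S·CL,max = W: V_stall = √(2W/(ρSCL,max)) = √(2·1.884×10^6/(0.923·251·2.41))
V_stall = √6747 = 82.1 m/s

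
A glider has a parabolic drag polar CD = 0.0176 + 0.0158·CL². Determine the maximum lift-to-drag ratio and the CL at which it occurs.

For CD = CD0 + K·CL², (L/D)max occurs at CL* = √(CD0/K) and equals 1/(2√(K·CD0)).
(L/D)max = 1/(2√(0.0158 × 0.0176)) = 1/(2 × 0.01668) = 30
CL* = √(0.0176/0.0158) = 1.06

(L/D)max = 30, at CL = 1.06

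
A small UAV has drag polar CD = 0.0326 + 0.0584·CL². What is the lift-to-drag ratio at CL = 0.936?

CD = 0.0326 + 0.0584 × 0.936² = 0.08376
L/D = CL/CD = 0.936 / 0.08376 = 11.2

L/D = 11.2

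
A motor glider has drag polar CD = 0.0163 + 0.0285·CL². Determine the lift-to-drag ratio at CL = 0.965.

CD = 0.0163 + 0.0285 × 0.965² = 0.04284
L/D = CL/CD = 0.965 / 0.04284 = 22.5

L/D = 22.5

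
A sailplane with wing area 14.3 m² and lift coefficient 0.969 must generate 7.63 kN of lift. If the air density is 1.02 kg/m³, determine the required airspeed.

L = ½ρv²S·CL ⇒ v = √(2L/(ρ·S·CL))
v = √(2 × 7630 / (1.02 × 14.3 × 0.969)) = √1080 = 32.9 m/s

v = 32.9 m/s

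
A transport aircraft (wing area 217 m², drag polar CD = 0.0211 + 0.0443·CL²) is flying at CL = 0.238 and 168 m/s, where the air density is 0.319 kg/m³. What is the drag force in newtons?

CD = 0.0211 + 0.0443 × 0.238² = 0.02361
D = ½ρv²S·CD = ½ × 0.319 × 168² × 217 × 0.02361 = 23100 N

D = 23100 N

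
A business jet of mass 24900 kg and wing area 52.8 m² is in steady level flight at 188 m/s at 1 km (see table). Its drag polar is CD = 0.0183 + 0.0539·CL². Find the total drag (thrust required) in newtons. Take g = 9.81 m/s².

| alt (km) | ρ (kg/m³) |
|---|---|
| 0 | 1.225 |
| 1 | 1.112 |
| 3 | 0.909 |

At 1 km, from the table: ρ = 1.112 kg/m³.
Level flight ⇒ L = W = m·g = 24900 × 9.81 = 2.4427×10^5 N.
Dynamic pressure q = 0.5 × 1.112 × 188² = 19650 Pa.
CL = W/(q·S) = 2.4427×10^5 / (19650 × 52.8) = 0.2354.
CD = 0.0183 + 0.0539 × 0.2354² = 0.02129.
D = q·S·CD = 19650 × 52.8 × 0.02129 = 22090 N

D = 22100 N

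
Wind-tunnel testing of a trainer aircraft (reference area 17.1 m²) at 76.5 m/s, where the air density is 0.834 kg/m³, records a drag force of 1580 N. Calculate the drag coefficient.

CD = 0.0379

From D = ½ρv²S·CD, rearranging gives CD = 2D/(ρv²S).
CD = 2 × 1580 / (0.834 × 76.5² × 17.1) = 0.0379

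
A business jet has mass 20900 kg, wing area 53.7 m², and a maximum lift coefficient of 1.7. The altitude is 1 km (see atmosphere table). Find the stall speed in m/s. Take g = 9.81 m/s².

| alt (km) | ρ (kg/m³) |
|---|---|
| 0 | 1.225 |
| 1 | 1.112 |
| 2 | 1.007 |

V_stall = 63.6 m/s

At 1 km, from the table: ρ = 1.112 kg/m³.
Stall occurs when L = W at CL,max. W = mg = 20900 × 9.81 = 2.05×10^5 N.
V_stall = √(2W/(ρ·S·CL,max)) = √(2 × 2.05×10^5 / (1.112 × 53.7 × 1.7))
V_stall = √4039 = 63.6 m/s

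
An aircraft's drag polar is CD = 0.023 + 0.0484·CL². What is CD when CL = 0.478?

CD = 0.023 + 0.0484 × 0.478² = 0.023 + 0.01106 = 0.0341

CD = 0.0341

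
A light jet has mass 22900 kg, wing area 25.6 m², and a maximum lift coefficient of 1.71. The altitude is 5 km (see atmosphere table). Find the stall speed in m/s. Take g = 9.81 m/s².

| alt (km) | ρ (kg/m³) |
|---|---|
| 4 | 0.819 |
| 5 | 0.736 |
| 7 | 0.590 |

V_stall = 118 m/s

At 5 km, from the table: ρ = 0.736 kg/m³.
At stall, lift equals weight: L = W = m·g = 22900 × 9.81 = 2.246×10^5 N.
V_stall = √(2W/(ρ·S·CL,max)) = √(2 × 2.246×10^5 / (0.736 × 25.6 × 1.71))
V_stall = √13950 = 118 m/s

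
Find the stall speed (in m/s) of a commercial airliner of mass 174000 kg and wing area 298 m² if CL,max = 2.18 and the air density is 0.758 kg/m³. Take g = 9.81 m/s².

V_stall = 83.3 m/s

Stall occurs when L = W at CL,max. W = mg = 174000 × 9.81 = 1.707×10^6 N.
V_stall = √(2W/(ρ·S·CL,max)) = √(2 × 1.707×10^6 / (0.758 × 298 × 2.18))
V_stall = √6933 = 83.3 m/s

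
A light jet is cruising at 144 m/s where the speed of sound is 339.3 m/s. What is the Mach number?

M = 0.424

M = v/a = 144 / 339.3 = 0.424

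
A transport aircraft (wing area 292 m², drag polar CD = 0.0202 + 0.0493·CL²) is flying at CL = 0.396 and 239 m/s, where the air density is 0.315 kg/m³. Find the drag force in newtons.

CD = 0.0202 + 0.0493 × 0.396² = 0.02793
D = ½ρv²S·CD = ½ × 0.315 × 239² × 292 × 0.02793 = 73400 N

D = 73400 N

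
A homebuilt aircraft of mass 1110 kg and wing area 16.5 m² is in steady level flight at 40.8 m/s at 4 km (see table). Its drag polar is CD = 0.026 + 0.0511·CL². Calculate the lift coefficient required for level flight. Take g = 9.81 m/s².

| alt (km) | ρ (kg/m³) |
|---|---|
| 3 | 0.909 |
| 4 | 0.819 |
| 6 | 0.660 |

CL = 0.968

At 4 km, from the table: ρ = 0.819 kg/m³.
Weight W = mg = 1110 × 9.81 = 10889 N; in level flight L = W.
q = ½ρv² = ½ × 0.819 × 40.8² = 681.7 Pa.
CL = 2W/(ρv²S) = 2×10889/(0.819×40.8²×16.5) = 0.9681.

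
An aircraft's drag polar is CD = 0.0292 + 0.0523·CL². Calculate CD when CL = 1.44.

CD = 0.138

CD = 0.0292 + 0.0523 × 1.44² = 0.0292 + 0.1084 = 0.138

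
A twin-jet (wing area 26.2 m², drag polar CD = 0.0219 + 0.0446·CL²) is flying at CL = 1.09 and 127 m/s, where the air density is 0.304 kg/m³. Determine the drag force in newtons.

D = 4810 N

CD = 0.0219 + 0.0446 × 1.09² = 0.07489
D = ½ρv²S·CD = ½ × 0.304 × 127² × 26.2 × 0.07489 = 4810 N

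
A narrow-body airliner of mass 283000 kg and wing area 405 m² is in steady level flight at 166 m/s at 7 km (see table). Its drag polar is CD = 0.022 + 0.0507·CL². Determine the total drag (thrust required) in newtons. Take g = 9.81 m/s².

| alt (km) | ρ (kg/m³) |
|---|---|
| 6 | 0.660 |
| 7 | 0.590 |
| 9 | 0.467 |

At 7 km, from the table: ρ = 0.590 kg/m³.
Level flight ⇒ L = W = m·g = 283000 × 9.81 = 2.7762×10^6 N.
Dynamic pressure q = 0.5 × 0.59 × 166² = 8129 Pa.
Required CL = L/(qS) = 2.7762×10^6/(8129·405) = 0.8433.
CD = 0.022 + 0.0507 × 0.8433² = 0.05805.
D = q·S·CD = 8129 × 405 × 0.05805 = 1.911×10^5 N

D = 1.91×10^5 N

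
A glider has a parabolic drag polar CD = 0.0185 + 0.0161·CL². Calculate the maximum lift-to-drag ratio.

(L/D)max = 29

For CD = CD0 + K·CL², (L/D)max occurs at CL* = √(CD0/K) and equals 1/(2√(K·CD0)).
(L/D)max = 1/(2√(0.0161 × 0.0185)) = 1/(2 × 0.01726) = 29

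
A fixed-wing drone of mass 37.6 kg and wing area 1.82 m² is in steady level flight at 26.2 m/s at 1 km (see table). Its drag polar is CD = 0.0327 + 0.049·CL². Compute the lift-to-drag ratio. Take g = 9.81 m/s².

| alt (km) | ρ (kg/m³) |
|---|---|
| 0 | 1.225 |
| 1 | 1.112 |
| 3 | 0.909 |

L/D = 11.4

At 1 km, from the table: ρ = 1.112 kg/m³.
In steady level flight, lift balances weight: W = mg = 37.6 × 9.81 = 368.86 N.
Dynamic pressure q = 0.5 × 1.112 × 26.2² = 381.7 Pa.
Required CL = L/(qS) = 368.86/(381.7·1.82) = 0.531.
CD = 0.0327 + 0.049 × 0.531² = 0.04652.
L/D = CL/CD = 0.531 / 0.04652 = 11.4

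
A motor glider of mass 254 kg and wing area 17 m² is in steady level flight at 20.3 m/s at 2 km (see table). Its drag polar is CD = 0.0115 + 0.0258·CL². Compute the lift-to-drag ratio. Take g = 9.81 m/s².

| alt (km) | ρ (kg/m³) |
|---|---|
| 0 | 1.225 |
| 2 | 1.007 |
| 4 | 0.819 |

At 2 km, from the table: ρ = 1.007 kg/m³.
In steady level flight, lift balances weight: W = mg = 254 × 9.81 = 2491.7 N.
Dynamic pressure q = 0.5 × 1.007 × 20.3² = 207.5 Pa.
CL = W/(q·S) = 2491.7 / (207.5 × 17) = 0.7064.
CD = 0.0115 + 0.0258 × 0.7064² = 0.02437.
L/D = CL/CD = 0.7064 / 0.02437 = 29

L/D = 29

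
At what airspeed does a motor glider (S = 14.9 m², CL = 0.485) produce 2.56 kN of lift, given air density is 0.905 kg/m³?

L = ½ρv²S·CL ⇒ v = √(2L/(ρ·S·CL))
v = √(2 × 2560 / (0.905 × 14.9 × 0.485)) = √782.9 = 28 m/s

v = 28 m/s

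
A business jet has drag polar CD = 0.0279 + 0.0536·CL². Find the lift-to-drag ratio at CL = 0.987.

CD = 0.0279 + 0.0536 × 0.987² = 0.08012
L/D = CL/CD = 0.987 / 0.08012 = 12.3

L/D = 12.3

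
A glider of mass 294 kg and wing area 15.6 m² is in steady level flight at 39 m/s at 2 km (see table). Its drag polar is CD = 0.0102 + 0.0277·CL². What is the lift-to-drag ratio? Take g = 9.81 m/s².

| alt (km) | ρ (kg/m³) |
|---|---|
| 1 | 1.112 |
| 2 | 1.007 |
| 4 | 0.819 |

L/D = 20.4

At 2 km, from the table: ρ = 1.007 kg/m³.
Weight W = mg = 294 × 9.81 = 2884.1 N; in level flight L = W.
q = ½ρv² = ½ × 1.007 × 39² = 765.8 Pa.
CL = W/(q·S) = 2884.1 / (765.8 × 15.6) = 0.2414.
CD = 0.0102 + 0.0277 × 0.2414² = 0.01181.
L/D = CL/CD = 0.2414 / 0.01181 = 20.4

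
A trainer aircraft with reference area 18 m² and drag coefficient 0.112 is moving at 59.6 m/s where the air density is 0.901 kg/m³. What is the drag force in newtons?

Dynamic pressure q = ½ρv² = ½ × 0.901 × 59.6² = 1600 Pa.
D = q·S·CD = 1600 × 18 × 0.112 = 3230 N

D = 3230 N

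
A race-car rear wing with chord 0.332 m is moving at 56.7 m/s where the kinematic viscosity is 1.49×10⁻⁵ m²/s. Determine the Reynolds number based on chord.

Re = 1.26×10^6

Re = v·c/ν = 56.7 × 0.332 / (1.49×10⁻⁵) = 1.26×10^6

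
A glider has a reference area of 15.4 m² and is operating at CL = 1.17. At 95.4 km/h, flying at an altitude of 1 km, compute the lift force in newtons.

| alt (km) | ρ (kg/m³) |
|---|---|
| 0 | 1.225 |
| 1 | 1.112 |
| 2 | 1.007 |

At 1 km, from the table: ρ = 1.112 kg/m³.
Convert speed: v = 95.4 km/h ÷ 3.6 = 26.5 m/s.
L = ½ρv²S·CL = ½ × 1.112 × 26.5² × 15.4 × 1.17 = 7040 N ≈ 7.04 kN

L = 7040 N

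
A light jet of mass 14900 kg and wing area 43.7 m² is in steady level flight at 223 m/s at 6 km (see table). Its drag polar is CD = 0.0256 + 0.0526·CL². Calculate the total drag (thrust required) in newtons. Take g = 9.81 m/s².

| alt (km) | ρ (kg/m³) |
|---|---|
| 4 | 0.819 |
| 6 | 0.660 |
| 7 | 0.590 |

At 6 km, from the table: ρ = 0.660 kg/m³.
In steady level flight, lift balances weight: W = mg = 14900 × 9.81 = 1.4617×10^5 N.
Dynamic pressure q = 0.5 × 0.66 × 223² = 16410 Pa.
CL = W/(q·S) = 1.4617×10^5 / (16410 × 43.7) = 0.2038.
CD = 0.0256 + 0.0526 × 0.2038² = 0.02779.
D = q·S·CD = 16410 × 43.7 × 0.02779 = 19930 N

D = 19900 N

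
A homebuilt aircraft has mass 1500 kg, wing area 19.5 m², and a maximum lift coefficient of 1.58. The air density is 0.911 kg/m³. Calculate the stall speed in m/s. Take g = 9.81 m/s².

Weight W = mg = 1500 × 9.81 = 14720 N.
V_stall = √(2W/(ρ·S·CL,max)) = √(2 × 14720 / (0.911 × 19.5 × 1.58))
V_stall = √1049 = 32.4 m/s

V_stall = 32.4 m/s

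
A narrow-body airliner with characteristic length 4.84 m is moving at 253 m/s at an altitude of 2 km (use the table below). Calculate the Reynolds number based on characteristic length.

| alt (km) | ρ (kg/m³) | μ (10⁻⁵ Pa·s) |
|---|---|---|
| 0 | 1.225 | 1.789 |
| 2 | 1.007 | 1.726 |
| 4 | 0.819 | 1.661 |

At 2 km, from the table: ρ = 1.007 kg/m³, μ = 1.726×10⁻⁵ Pa·s.
Re = ρ·v·c/μ = 1.007 × 253 × 4.84 / (1.726×10⁻⁵) = 7.14×10^7

Re = 7.14×10^7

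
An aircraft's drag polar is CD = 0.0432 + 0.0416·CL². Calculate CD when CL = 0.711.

CD = 0.0642

CD = 0.0432 + 0.0416 × 0.711² = 0.0432 + 0.02103 = 0.0642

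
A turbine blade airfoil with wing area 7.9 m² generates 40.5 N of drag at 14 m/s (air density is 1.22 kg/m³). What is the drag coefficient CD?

From D = ½ρv²S·CD, rearranging gives CD = 2D/(ρv²S).
CD = 2 × 40.5 / (1.22 × 14² × 7.9) = 0.0429

CD = 0.0429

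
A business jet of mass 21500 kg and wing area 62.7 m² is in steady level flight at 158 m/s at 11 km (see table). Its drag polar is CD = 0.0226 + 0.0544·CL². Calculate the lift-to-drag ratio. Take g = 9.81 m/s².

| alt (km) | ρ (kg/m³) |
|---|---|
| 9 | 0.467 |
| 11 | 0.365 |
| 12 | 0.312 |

At 11 km, from the table: ρ = 0.365 kg/m³.
Weight W = mg = 21500 × 9.81 = 2.1092×10^5 N; in level flight L = W.
q = ½ρv² = ½ × 0.365 × 158² = 4556 Pa.
CL = W/(q·S) = 2.1092×10^5 / (4556 × 62.7) = 0.7384.
CD = 0.0226 + 0.0544 × 0.7384² = 0.05226.
L/D = CL/CD = 0.7384 / 0.05226 = 14.1

L/D = 14.1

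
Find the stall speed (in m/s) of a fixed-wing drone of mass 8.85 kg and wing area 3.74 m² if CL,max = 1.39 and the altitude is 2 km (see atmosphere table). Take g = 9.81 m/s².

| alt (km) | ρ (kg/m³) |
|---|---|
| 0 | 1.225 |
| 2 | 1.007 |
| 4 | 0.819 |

At 2 km, from the table: ρ = 1.007 kg/m³.
Weight W = mg = 8.85 × 9.81 = 86.82 N.
From L = ½ρV²S·CL,max = W: V_stall = √(2W/(ρSCL,max)) = √(2·86.82/(1.007·3.74·1.39))
V_stall = √33.17 = 5.76 m/s

V_stall = 5.76 m/s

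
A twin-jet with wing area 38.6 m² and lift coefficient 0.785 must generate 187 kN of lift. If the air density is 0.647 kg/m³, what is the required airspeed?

L = ½ρv²S·CL ⇒ v = √(2L/(ρ·S·CL))
v = √(2 × 1.87×10^5 / (0.647 × 38.6 × 0.785)) = √19080 = 138 m/s

v = 138 m/s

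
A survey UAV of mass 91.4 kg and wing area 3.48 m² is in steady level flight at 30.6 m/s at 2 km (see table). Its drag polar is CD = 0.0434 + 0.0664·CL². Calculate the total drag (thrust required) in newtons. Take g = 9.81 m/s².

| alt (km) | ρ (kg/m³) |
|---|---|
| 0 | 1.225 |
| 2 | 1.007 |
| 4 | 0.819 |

D = 104 N

At 2 km, from the table: ρ = 1.007 kg/m³.
In steady level flight, lift balances weight: W = mg = 91.4 × 9.81 = 896.63 N.
q = ½ρv² = ½ × 1.007 × 30.6² = 471.5 Pa.
CL = 2W/(ρv²S) = 2×896.63/(1.007×30.6²×3.48) = 0.5465.
CD = 0.0434 + 0.0664 × 0.5465² = 0.06323.
D = q·S·CD = 471.5 × 3.48 × 0.06323 = 103.7 N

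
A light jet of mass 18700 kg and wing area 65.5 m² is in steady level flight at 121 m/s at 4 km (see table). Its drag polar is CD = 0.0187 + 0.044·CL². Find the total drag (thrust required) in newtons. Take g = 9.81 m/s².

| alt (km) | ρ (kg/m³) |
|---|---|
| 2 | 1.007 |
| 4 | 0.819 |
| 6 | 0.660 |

At 4 km, from the table: ρ = 0.819 kg/m³.
Weight W = mg = 18700 × 9.81 = 1.8345×10^5 N; in level flight L = W.
q = ½ρv² = ½ × 0.819 × 121² = 5995 Pa.
Required CL = L/(qS) = 1.8345×10^5/(5995·65.5) = 0.4671.
CD = 0.0187 + 0.044 × 0.4671² = 0.0283.
D = q·S·CD = 5995 × 65.5 × 0.0283 = 11110 N

D = 11100 N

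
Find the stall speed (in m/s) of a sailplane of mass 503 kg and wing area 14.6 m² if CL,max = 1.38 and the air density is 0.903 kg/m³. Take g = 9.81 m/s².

V_stall = 23.3 m/s

At stall, lift equals weight: L = W = m·g = 503 × 9.81 = 4934 N.
V_stall = √(2W/(ρ·S·CL,max)) = √(2 × 4934 / (0.903 × 14.6 × 1.38))
V_stall = √542.4 = 23.3 m/s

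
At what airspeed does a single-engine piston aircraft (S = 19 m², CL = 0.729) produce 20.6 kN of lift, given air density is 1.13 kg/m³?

v = 51.3 m/s

L = ½ρv²S·CL ⇒ v = √(2L/(ρ·S·CL))
v = √(2 × 20600 / (1.13 × 19 × 0.729)) = √2632 = 51.3 m/s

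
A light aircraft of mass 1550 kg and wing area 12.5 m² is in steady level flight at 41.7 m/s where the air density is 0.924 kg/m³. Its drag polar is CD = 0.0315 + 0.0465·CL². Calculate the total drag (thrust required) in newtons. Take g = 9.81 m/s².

In steady level flight, lift balances weight: W = mg = 1550 × 9.81 = 15206 N.
Dynamic pressure q = 0.5 × 0.924 × 41.7² = 803.4 Pa.
Required CL = L/(qS) = 15206/(803.4·12.5) = 1.514.
CD = 0.0315 + 0.0465 × 1.514² = 0.1381.
D = q·S·CD = 803.4 × 12.5 × 0.1381 = 1387 N

D = 1390 N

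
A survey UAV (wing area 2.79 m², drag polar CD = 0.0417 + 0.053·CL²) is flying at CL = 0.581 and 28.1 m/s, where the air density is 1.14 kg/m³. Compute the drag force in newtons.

D = 74.8 N

CD = 0.0417 + 0.053 × 0.581² = 0.05959
D = ½ρv²S·CD = ½ × 1.14 × 28.1² × 2.79 × 0.05959 = 74.8 N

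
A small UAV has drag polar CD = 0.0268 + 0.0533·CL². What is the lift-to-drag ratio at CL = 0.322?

L/D = 9.96

CD = 0.0268 + 0.0533 × 0.322² = 0.03233
L/D = CL/CD = 0.322 / 0.03233 = 9.96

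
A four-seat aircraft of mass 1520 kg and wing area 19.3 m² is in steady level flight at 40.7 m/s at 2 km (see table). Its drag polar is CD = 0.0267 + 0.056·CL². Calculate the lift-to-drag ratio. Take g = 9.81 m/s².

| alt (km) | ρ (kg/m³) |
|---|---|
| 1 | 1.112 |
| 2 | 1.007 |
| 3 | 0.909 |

At 2 km, from the table: ρ = 1.007 kg/m³.
In steady level flight, lift balances weight: W = mg = 1520 × 9.81 = 14911 N.
Dynamic pressure q = 0.5 × 1.007 × 40.7² = 834 Pa.
CL = 2W/(ρv²S) = 2×14911/(1.007×40.7²×19.3) = 0.9263.
CD = 0.0267 + 0.056 × 0.9263² = 0.07475.
L/D = CL/CD = 0.9263 / 0.07475 = 12.4

L/D = 12.4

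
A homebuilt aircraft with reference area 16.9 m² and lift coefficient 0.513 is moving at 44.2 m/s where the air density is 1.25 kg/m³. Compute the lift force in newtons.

L = 10600 N

Dynamic pressure q = ½ρv² = ½ × 1.25 × 44.2² = 1221 Pa.
L = q·S·CL = 1221 × 16.9 × 0.513 = 10600 N ≈ 10.6 kN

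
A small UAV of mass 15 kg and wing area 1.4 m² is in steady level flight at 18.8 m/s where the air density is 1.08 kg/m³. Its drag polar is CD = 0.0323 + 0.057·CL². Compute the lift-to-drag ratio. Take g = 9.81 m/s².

Level flight ⇒ L = W = m·g = 15 × 9.81 = 147.15 N.
Dynamic pressure q = 0.5 × 1.08 × 18.8² = 190.9 Pa.
Required CL = L/(qS) = 147.15/(190.9·1.4) = 0.5507.
CD = 0.0323 + 0.057 × 0.5507² = 0.04959.
L/D = CL/CD = 0.5507 / 0.04959 = 11.1

L/D = 11.1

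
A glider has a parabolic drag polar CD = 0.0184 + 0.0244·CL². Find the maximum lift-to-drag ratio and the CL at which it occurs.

(L/D)max = 23.6, at CL = 0.868

For CD = CD0 + K·CL², (L/D)max occurs at CL* = √(CD0/K) and equals 1/(2√(K·CD0)).
(L/D)max = 1/(2√(0.0244 × 0.0184)) = 1/(2 × 0.02119) = 23.6
CL* = √(0.0184/0.0244) = 0.868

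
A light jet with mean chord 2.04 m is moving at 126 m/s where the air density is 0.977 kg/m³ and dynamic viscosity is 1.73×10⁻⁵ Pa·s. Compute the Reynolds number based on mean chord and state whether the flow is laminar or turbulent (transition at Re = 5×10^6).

Re = 1.45×10^7 (turbulent)

Re = ρ·v·c/μ = 0.977 × 126 × 2.04 / (1.73×10⁻⁵) = 1.45×10^7
Since 1.45×10^7 > 5×10^6, the flow is turbulent.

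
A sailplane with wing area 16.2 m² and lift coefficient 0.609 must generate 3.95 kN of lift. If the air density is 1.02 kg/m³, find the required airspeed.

v = 28 m/s

L = ½ρv²S·CL ⇒ v = √(2L/(ρ·S·CL))
v = √(2 × 3950 / (1.02 × 16.2 × 0.609)) = √785 = 28 m/s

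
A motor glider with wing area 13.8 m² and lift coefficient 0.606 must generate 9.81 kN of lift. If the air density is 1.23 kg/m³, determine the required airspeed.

L = ½ρv²S·CL ⇒ v = √(2L/(ρ·S·CL))
v = √(2 × 9810 / (1.23 × 13.8 × 0.606)) = √1907 = 43.7 m/s

v = 43.7 m/s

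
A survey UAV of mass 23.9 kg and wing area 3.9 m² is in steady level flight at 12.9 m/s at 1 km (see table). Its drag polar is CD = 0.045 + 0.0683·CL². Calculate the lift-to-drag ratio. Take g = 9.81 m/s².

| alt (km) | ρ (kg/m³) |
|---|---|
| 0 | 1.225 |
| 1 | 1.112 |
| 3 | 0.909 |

At 1 km, from the table: ρ = 1.112 kg/m³.
Weight W = mg = 23.9 × 9.81 = 234.46 N; in level flight L = W.
q = ½ρv² = ½ × 1.112 × 12.9² = 92.52 Pa.
Required CL = L/(qS) = 234.46/(92.52·3.9) = 0.6498.
CD = 0.045 + 0.0683 × 0.6498² = 0.07383.
L/D = CL/CD = 0.6498 / 0.07383 = 8.8

L/D = 8.8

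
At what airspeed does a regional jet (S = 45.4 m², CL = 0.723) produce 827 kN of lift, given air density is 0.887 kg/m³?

L = ½ρv²S·CL ⇒ v = √(2L/(ρ·S·CL))
v = √(2 × 8.27×10^5 / (0.887 × 45.4 × 0.723)) = √56810 = 238 m/s

v = 238 m/s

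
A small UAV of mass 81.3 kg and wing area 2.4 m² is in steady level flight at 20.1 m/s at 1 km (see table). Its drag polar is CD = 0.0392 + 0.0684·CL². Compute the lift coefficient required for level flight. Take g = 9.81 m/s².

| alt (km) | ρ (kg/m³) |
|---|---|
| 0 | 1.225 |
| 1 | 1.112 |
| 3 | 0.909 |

CL = 1.48

At 1 km, from the table: ρ = 1.112 kg/m³.
Weight W = mg = 81.3 × 9.81 = 797.55 N; in level flight L = W.
Dynamic pressure q = 0.5 × 1.112 × 20.1² = 224.6 Pa.
CL = W/(q·S) = 797.55 / (224.6 × 2.4) = 1.479.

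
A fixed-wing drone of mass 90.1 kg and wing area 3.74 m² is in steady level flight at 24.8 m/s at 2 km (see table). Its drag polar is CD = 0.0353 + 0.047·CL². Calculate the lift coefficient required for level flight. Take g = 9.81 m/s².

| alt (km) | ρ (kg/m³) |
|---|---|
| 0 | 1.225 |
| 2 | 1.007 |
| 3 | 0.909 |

CL = 0.763

At 2 km, from the table: ρ = 1.007 kg/m³.
Level flight ⇒ L = W = m·g = 90.1 × 9.81 = 883.88 N.
Dynamic pressure q = 0.5 × 1.007 × 24.8² = 309.7 Pa.
Required CL = L/(qS) = 883.88/(309.7·3.74) = 0.7632.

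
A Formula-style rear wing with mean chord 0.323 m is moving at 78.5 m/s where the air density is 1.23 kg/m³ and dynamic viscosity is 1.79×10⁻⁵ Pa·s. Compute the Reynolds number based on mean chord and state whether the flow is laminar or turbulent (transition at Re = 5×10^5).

Re = 1.74×10^6 (turbulent)

Re = ρ·v·c/μ = 1.23 × 78.5 × 0.323 / (1.79×10⁻⁵) = 1.74×10^6
Since 1.74×10^6 > 5×10^5, the flow is turbulent.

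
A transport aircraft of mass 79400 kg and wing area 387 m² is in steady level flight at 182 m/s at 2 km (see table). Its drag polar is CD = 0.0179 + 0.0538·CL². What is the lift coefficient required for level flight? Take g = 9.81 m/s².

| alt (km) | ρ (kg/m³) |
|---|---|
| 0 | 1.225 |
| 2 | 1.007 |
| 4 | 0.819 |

At 2 km, from the table: ρ = 1.007 kg/m³.
In steady level flight, lift balances weight: W = mg = 79400 × 9.81 = 7.7891×10^5 N.
q = ½ρv² = ½ × 1.007 × 182² = 16680 Pa.
CL = W/(q·S) = 7.7891×10^5 / (16680 × 387) = 0.1207.

CL = 0.121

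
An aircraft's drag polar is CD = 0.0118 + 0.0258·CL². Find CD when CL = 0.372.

CD = 0.0154

CD = 0.0118 + 0.0258 × 0.372² = 0.0118 + 0.00357 = 0.0154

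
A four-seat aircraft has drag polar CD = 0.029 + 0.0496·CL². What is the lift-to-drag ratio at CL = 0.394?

CD = 0.029 + 0.0496 × 0.394² = 0.0367
L/D = CL/CD = 0.394 / 0.0367 = 10.7

L/D = 10.7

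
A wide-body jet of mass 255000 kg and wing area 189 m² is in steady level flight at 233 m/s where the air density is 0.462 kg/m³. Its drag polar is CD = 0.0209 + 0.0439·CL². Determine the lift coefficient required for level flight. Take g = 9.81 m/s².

Weight W = mg = 255000 × 9.81 = 2.5016×10^6 N; in level flight L = W.
Dynamic pressure q = 0.5 × 0.462 × 233² = 12540 Pa.
CL = 2W/(ρv²S) = 2×2.5016×10^6/(0.462×233²×189) = 1.055.

CL = 1.06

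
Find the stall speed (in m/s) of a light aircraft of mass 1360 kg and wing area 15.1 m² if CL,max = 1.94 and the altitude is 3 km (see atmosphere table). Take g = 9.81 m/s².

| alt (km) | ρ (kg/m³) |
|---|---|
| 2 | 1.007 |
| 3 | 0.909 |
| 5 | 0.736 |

At 3 km, from the table: ρ = 0.909 kg/m³.
At stall, lift equals weight: L = W = m·g = 1360 × 9.81 = 13340 N.
V_stall = √(2W/(ρ·S·CL,max)) = √(2 × 13340 / (0.909 × 15.1 × 1.94))
V_stall = √1002 = 31.7 m/s

V_stall = 31.7 m/s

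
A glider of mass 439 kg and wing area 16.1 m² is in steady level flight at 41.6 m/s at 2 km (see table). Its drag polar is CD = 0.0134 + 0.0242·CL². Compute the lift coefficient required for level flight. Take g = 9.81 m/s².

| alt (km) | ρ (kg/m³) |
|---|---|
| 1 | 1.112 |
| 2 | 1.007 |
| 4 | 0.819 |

CL = 0.307

At 2 km, from the table: ρ = 1.007 kg/m³.
Weight W = mg = 439 × 9.81 = 4306.6 N; in level flight L = W.
Dynamic pressure q = 0.5 × 1.007 × 41.6² = 871.3 Pa.
CL = W/(q·S) = 4306.6 / (871.3 × 16.1) = 0.307.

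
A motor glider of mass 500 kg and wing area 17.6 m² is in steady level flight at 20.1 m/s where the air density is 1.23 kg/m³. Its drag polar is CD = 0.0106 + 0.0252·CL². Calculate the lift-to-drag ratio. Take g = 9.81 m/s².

Weight W = mg = 500 × 9.81 = 4905 N; in level flight L = W.
q = ½ρv² = ½ × 1.23 × 20.1² = 248.5 Pa.
CL = W/(q·S) = 4905 / (248.5 × 17.6) = 1.122.
CD = 0.0106 + 0.0252 × 1.122² = 0.0423.
L/D = CL/CD = 1.122 / 0.0423 = 26.5

L/D = 26.5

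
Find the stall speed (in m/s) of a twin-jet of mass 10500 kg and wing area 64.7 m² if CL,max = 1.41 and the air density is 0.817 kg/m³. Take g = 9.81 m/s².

V_stall = 52.6 m/s

Stall occurs when L = W at CL,max. W = mg = 10500 × 9.81 = 1.03×10^5 N.
From L = ½ρV²S·CL,max = W: V_stall = √(2W/(ρSCL,max)) = √(2·1.03×10^5/(0.817·64.7·1.41))
V_stall = √2764 = 52.6 m/s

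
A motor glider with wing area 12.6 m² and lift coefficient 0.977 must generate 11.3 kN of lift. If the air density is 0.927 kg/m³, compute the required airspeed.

v = 44.5 m/s

L = ½ρv²S·CL ⇒ v = √(2L/(ρ·S·CL))
v = √(2 × 11300 / (0.927 × 12.6 × 0.977)) = √1980 = 44.5 m/s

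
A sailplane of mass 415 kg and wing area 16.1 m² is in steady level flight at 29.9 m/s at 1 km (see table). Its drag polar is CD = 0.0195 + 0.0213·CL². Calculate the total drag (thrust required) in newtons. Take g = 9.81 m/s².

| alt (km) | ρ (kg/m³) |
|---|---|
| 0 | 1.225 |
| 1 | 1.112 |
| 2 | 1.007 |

At 1 km, from the table: ρ = 1.112 kg/m³.
Weight W = mg = 415 × 9.81 = 4071.2 N; in level flight L = W.
q = ½ρv² = ½ × 1.112 × 29.9² = 497.1 Pa.
CL = 2W/(ρv²S) = 2×4071.2/(1.112×29.9²×16.1) = 0.5087.
CD = 0.0195 + 0.0213 × 0.5087² = 0.02501.
D = q·S·CD = 497.1 × 16.1 × 0.02501 = 200.2 N

D = 200 N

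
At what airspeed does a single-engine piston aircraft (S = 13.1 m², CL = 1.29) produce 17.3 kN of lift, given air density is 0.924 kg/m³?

L = ½ρv²S·CL ⇒ v = √(2L/(ρ·S·CL))
v = √(2 × 17300 / (0.924 × 13.1 × 1.29)) = √2216 = 47.1 m/s

v = 47.1 m/s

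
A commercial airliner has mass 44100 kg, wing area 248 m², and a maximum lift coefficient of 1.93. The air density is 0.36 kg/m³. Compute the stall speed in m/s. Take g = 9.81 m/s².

V_stall = 70.9 m/s

Stall occurs when L = W at CL,max. W = mg = 44100 × 9.81 = 4.326×10^5 N.
V_stall = √(2W/(ρ·S·CL,max)) = √(2 × 4.326×10^5 / (0.36 × 248 × 1.93))
V_stall = √5021 = 70.9 m/s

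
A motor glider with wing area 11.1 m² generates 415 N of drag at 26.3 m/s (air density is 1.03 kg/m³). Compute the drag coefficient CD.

CD = 0.105

From D = ½ρv²S·CD, rearranging gives CD = 2D/(ρv²S).
CD = 2 × 415 / (1.03 × 26.3² × 11.1) = 0.105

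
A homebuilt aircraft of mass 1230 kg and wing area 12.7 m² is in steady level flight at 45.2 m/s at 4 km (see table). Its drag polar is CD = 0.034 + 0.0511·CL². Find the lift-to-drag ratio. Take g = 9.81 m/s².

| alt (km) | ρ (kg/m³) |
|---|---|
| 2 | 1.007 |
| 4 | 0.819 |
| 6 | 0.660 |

At 4 km, from the table: ρ = 0.819 kg/m³.
Weight W = mg = 1230 × 9.81 = 12066 N; in level flight L = W.
q = ½ρv² = ½ × 0.819 × 45.2² = 836.6 Pa.
CL = W/(q·S) = 12066 / (836.6 × 12.7) = 1.136.
CD = 0.034 + 0.0511 × 1.136² = 0.0999.
L/D = CL/CD = 1.136 / 0.0999 = 11.4

L/D = 11.4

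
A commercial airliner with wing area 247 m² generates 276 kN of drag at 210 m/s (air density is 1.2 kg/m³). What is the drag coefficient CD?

From D = ½ρv²S·CD, rearranging gives CD = 2D/(ρv²S).
CD = 2 × 2.76×10^5 / (1.2 × 210² × 247) = 0.0422

CD = 0.0422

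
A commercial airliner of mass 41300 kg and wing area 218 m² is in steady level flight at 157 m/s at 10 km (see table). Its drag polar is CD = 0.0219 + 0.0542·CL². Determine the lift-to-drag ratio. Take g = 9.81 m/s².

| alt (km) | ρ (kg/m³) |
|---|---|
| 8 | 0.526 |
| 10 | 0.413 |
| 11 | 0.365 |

L/D = 12.5

At 10 km, from the table: ρ = 0.413 kg/m³.
In steady level flight, lift balances weight: W = mg = 41300 × 9.81 = 4.0515×10^5 N.
q = ½ρv² = ½ × 0.413 × 157² = 5090 Pa.
CL = 2W/(ρv²S) = 2×4.0515×10^5/(0.413×157²×218) = 0.3651.
CD = 0.0219 + 0.0542 × 0.3651² = 0.02913.
L/D = CL/CD = 0.3651 / 0.02913 = 12.5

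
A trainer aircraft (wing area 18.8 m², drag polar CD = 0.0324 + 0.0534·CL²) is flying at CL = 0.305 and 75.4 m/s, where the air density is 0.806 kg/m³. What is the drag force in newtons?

CD = 0.0324 + 0.0534 × 0.305² = 0.03737
D = ½ρv²S·CD = ½ × 0.806 × 75.4² × 18.8 × 0.03737 = 1610 N

D = 1610 N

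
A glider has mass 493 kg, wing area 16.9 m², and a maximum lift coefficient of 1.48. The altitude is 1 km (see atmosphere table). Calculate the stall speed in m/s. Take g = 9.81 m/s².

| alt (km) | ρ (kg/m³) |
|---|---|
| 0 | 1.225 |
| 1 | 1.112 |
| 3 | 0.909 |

At 1 km, from the table: ρ = 1.112 kg/m³.
Weight W = mg = 493 × 9.81 = 4836 N.
V_stall = √(2W/(ρ·S·CL,max)) = √(2 × 4836 / (1.112 × 16.9 × 1.48))
V_stall = √347.8 = 18.6 m/s

V_stall = 18.6 m/s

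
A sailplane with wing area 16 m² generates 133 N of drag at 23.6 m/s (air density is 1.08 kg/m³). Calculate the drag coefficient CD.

From D = ½ρv²S·CD, rearranging gives CD = 2D/(ρv²S).
CD = 2 × 133 / (1.08 × 23.6² × 16) = 0.0276

CD = 0.0276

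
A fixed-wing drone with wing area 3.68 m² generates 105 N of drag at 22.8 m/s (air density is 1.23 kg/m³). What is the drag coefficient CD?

From D = ½ρv²S·CD, rearranging gives CD = 2D/(ρv²S).
CD = 2 × 105 / (1.23 × 22.8² × 3.68) = 0.0892

CD = 0.0892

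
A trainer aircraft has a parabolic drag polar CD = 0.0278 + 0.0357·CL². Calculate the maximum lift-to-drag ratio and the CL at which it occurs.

(L/D)max = 15.9, at CL = 0.882

For CD = CD0 + K·CL², (L/D)max occurs at CL* = √(CD0/K) and equals 1/(2√(K·CD0)).
(L/D)max = 1/(2√(0.0357 × 0.0278)) = 1/(2 × 0.0315) = 15.9
CL* = √(0.0278/0.0357) = 0.882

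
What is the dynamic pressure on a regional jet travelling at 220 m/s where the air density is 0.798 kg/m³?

q = 19300 Pa

q = ½ρv² = ½ × 0.798 × 220² = 19300 Pa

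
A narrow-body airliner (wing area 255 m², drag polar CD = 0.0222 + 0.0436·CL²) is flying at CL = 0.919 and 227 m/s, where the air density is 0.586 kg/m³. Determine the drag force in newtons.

D = 2.27×10^5 N

CD = 0.0222 + 0.0436 × 0.919² = 0.05902
D = ½ρv²S·CD = ½ × 0.586 × 227² × 255 × 0.05902 = 2.27×10^5 N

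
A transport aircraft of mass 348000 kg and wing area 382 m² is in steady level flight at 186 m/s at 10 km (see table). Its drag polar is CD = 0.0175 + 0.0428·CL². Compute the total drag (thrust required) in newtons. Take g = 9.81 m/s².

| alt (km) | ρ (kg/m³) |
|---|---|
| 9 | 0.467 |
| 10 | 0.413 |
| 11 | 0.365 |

D = 2.31×10^5 N

At 10 km, from the table: ρ = 0.413 kg/m³.
Weight W = mg = 348000 × 9.81 = 3.4139×10^6 N; in level flight L = W.
q = ½ρv² = ½ × 0.413 × 186² = 7144 Pa.
CL = 2W/(ρv²S) = 2×3.4139×10^6/(0.413×186²×382) = 1.251.
CD = 0.0175 + 0.0428 × 1.251² = 0.08448.
D = q·S·CD = 7144 × 382 × 0.08448 = 2.305×10^5 N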